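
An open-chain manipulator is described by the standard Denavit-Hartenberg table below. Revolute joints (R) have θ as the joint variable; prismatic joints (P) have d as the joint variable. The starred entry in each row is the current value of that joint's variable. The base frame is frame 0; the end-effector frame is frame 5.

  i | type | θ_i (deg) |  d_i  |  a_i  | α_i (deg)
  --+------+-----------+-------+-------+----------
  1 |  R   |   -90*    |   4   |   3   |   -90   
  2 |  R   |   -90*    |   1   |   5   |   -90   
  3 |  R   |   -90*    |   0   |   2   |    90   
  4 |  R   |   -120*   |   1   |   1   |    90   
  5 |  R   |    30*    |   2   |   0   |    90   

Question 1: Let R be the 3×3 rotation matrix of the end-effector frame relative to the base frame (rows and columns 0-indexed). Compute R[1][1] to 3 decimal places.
-0.500

End-effector y-axis (col 1 of R) = (-0.8660,-0.5000,-0.0000)
R[1][1] = -0.5000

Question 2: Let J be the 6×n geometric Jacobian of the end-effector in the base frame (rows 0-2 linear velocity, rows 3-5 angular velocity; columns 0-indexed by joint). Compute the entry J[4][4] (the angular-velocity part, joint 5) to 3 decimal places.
axis z_4 = (-0.8660,-0.5000,-0.0000); lever o_n−o_4 = (-1.7321,-1.0000,0.0000)
cross product → J_v[:, 4] = (-0.0000,0.0000,-0.0000)
J_ω[:, 4] = z_4
entry J[4][4] = -0.5000

-0.500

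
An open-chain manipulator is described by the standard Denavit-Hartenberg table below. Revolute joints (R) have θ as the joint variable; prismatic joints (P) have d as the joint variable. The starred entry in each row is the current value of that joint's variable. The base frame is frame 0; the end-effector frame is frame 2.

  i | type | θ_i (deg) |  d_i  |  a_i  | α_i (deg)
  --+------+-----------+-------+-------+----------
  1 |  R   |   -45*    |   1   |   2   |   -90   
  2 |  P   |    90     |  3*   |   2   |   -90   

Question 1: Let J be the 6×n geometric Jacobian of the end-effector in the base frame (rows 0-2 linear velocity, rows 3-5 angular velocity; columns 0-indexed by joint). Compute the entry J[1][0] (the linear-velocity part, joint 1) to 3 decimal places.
axis z_0 = ẑ; lever o_n−o_0 = (3.5355,0.7071,-1.0000)
cross product → J_v[:, 0] = (-0.7071,3.5355,0.0000)
J_ω[:, 0] = z_0
entry J[1][0] = 3.5355

3.536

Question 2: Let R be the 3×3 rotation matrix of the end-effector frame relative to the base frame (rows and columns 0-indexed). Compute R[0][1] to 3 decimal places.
-0.707

End-effector y-axis (col 1 of R) = (-0.7071,-0.7071,-0.0000)
R[0][1] = -0.7071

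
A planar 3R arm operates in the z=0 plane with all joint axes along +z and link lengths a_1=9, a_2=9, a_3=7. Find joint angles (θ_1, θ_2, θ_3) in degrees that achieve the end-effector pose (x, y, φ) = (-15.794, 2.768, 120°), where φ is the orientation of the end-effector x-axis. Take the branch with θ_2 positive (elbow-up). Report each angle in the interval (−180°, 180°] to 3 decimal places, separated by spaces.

wrist centre = target − a_3·(cos φ, sin φ) = (-12.2940, -3.2942)
cos θ_2 = (161.9940−9²−9²)/(2·9·9) = -0.0000; θ_2 = 90.0021° (elbow-up)
β = atan2(-3.2942,-12.2940) = -165.0000°; ψ = atan2(9.0000,8.9997) = 45.0011°
θ_1 = β − ψ = -210.0010°
θ_3 = φ − θ_1 − θ_2 = -120.0011° (wrapped to (-180°,180°])

149.999 90.002 -120.001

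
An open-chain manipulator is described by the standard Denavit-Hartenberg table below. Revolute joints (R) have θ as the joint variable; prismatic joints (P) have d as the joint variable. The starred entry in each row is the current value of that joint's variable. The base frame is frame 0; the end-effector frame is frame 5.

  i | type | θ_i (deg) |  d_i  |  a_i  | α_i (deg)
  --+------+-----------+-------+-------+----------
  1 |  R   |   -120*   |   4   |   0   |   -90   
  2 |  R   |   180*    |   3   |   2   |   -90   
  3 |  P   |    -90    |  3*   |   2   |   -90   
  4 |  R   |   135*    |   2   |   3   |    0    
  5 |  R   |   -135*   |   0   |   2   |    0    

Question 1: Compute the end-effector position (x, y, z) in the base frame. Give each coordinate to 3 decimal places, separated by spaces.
6.225 1.025 4.879

after link 1: o_1 = (0.0000, 0.0000, 4.0000)
after link 2: o_2 = (3.5981, 0.2321, 4.0000)
after link 3: o_3 = (5.3301, -0.7679, 7.0000)
after link 4: o_4 = (4.4930, 2.0248, 4.8787)
after link 5: o_5 = (6.2251, 1.0248, 4.8787)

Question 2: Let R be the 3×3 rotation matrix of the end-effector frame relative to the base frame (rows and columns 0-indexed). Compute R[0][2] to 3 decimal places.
0.500

End-effector z-axis (col 2 of R) = (0.5000,0.8660,-0.0000)
R[0][2] = 0.5000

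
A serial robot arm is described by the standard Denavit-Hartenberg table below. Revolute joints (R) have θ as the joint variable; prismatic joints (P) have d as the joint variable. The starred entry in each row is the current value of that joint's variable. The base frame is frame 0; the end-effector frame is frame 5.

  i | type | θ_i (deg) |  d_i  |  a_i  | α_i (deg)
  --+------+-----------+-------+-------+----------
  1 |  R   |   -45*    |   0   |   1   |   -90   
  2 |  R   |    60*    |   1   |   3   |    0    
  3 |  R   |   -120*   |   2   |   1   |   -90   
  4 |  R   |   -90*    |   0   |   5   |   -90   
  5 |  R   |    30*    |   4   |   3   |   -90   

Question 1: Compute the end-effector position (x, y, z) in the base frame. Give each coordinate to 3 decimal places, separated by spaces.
10.111 4.877 2.482

after link 1: o_1 = (0.7071, -0.7071, 0.0000)
after link 2: o_2 = (2.4749, -1.0607, -2.5981)
after link 3: o_3 = (4.2426, 0.0000, -1.7321)
after link 4: o_4 = (7.7782, 3.5355, -1.7321)
after link 5: o_5 = (10.1109, 4.8770, 2.4821)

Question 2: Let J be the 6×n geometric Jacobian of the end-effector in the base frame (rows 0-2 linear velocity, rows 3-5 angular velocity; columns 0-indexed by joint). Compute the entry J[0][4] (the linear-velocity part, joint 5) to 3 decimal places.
axis z_4 = (0.3536,-0.3536,0.8660); lever o_n−o_4 = (2.3328,1.3415,4.2141)
cross product → J_v[:, 4] = (-2.6517,0.5303,1.2990)
J_ω[:, 4] = z_4
entry J[0][4] = -2.6517

-2.652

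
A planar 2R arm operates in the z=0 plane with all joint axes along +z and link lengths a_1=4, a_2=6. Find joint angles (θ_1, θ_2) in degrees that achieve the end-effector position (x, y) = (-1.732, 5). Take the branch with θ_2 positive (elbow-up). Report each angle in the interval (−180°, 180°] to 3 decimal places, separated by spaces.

cos θ_2 = (27.9998−4²−6²)/(2·4·6) = -0.5000; θ_2 = 120.0002° (elbow-up)
β = atan2(5.0000,-1.7320) = 109.1061°; ψ = atan2(5.1961,1.0000) = 79.1068°
θ_1 = β − ψ = 29.9993°

29.999 120.000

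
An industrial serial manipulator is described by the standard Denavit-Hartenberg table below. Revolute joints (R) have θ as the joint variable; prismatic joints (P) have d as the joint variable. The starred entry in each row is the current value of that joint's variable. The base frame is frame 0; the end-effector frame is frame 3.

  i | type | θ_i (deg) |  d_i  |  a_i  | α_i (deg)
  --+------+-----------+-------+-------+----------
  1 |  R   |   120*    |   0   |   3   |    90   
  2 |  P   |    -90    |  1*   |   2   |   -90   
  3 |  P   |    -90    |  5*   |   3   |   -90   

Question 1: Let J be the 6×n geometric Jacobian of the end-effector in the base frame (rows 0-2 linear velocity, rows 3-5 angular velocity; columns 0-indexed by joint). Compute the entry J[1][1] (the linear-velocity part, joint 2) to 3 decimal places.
0.500

prismatic axis z_1 = (0.8660,0.5000,0.0000)
J_v[:, 1] = z_1; J_ω[:, 1] = (0,0,0)
entry J[1][1] = 0.5000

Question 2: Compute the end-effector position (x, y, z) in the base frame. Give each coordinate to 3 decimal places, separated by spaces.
-0.536 8.928 -2.000

after link 1: o_1 = (-1.5000, 2.5981, 0.0000)
after link 2: o_2 = (-0.6340, 3.0981, -2.0000)
after link 3: o_3 = (-0.5359, 8.9282, -2.0000)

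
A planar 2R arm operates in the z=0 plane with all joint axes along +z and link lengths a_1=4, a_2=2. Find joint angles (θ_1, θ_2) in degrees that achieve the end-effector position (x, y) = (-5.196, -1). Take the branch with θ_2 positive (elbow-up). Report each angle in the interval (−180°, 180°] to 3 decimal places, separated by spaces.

cos θ_2 = (27.9984−4²−2²)/(2·4·2) = 0.4999; θ_2 = 60.0065° (elbow-up)
β = atan2(-1.0000,-5.1960) = -169.1063°; ψ = atan2(1.7322,4.9998) = 19.1085°
θ_1 = β − ψ = -188.2148°

171.785 60.007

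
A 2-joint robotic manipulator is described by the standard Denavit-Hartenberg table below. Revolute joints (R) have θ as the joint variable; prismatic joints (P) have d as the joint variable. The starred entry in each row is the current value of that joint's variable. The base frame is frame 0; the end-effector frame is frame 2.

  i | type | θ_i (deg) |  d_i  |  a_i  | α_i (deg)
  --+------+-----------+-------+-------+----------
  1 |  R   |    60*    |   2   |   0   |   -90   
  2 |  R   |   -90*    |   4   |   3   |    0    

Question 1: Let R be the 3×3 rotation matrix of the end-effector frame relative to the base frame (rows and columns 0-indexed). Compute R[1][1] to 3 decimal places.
End-effector y-axis (col 1 of R) = (0.5000,0.8660,-0.0000)
R[1][1] = 0.8660

0.866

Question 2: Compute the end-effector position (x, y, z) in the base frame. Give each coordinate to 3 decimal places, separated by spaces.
-3.464 2.000 5.000

after link 1: o_1 = (0.0000, 0.0000, 2.0000)
after link 2: o_2 = (-3.4641, 2.0000, 5.0000)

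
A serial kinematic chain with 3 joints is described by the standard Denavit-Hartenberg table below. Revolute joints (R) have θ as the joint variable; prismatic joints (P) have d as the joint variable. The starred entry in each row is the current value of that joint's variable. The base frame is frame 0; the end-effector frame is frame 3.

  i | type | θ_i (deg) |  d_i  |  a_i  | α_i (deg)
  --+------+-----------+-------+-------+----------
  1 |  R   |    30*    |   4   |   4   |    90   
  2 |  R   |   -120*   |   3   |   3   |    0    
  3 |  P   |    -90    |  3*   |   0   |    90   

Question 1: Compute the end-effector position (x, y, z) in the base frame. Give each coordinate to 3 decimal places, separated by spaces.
5.165 -3.946 1.402

after link 1: o_1 = (3.4641, 2.0000, 4.0000)
after link 2: o_2 = (3.6651, -1.3481, 1.4019)
after link 3: o_3 = (5.1651, -3.9462, 1.4019)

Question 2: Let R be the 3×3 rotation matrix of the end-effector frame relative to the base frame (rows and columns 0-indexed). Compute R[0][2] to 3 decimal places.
0.433

End-effector z-axis (col 2 of R) = (0.4330,0.2500,0.8660)
R[0][2] = 0.4330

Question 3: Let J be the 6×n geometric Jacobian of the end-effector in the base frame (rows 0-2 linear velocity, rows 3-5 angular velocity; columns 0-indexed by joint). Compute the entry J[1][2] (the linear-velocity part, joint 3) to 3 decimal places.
-0.866

prismatic axis z_2 = (0.5000,-0.8660,0.0000)
J_v[:, 2] = z_2; J_ω[:, 2] = (0,0,0)
entry J[1][2] = -0.8660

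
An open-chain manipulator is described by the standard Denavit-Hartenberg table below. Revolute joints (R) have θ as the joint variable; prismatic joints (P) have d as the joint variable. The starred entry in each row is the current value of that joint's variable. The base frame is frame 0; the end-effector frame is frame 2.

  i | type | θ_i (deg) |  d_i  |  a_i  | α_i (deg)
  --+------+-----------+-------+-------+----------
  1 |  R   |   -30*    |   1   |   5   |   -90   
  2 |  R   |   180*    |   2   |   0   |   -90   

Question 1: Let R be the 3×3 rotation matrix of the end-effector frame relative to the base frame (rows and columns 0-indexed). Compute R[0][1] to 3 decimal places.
End-effector y-axis (col 1 of R) = (-0.5000,-0.8660,0.0000)
R[0][1] = -0.5000

-0.500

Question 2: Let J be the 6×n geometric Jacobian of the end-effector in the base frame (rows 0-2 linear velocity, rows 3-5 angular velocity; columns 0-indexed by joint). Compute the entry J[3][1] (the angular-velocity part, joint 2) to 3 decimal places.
axis z_1 = (0.5000,0.8660,0.0000); lever o_n−o_1 = (1.0000,1.7321,0.0000)
cross product → J_v[:, 1] = (0.0000,-0.0000,-0.0000)
J_ω[:, 1] = z_1
entry J[3][1] = 0.5000

0.500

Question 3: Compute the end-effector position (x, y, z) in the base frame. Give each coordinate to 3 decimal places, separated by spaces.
after link 1: o_1 = (4.3301, -2.5000, 1.0000)
after link 2: o_2 = (5.3301, -0.7679, 1.0000)

5.330 -0.768 1.000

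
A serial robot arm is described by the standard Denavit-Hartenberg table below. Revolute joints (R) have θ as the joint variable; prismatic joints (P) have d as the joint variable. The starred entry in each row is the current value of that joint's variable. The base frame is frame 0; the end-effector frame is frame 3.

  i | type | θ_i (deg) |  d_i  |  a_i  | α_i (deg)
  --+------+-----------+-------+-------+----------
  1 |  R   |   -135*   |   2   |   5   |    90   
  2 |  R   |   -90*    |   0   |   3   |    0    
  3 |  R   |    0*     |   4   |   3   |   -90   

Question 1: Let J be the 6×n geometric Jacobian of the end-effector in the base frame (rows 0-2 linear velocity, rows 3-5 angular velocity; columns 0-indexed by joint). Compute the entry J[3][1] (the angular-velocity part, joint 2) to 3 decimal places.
axis z_1 = (-0.7071,0.7071,0.0000); lever o_n−o_1 = (-2.8284,2.8284,-6.0000)
cross product → J_v[:, 1] = (-4.2426,-4.2426,0.0000)
J_ω[:, 1] = z_1
entry J[3][1] = -0.7071

-0.707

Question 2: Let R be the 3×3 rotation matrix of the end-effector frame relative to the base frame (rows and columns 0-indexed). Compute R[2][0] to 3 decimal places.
-1.000

End-effector x-axis (col 0 of R) = (-0.0000,-0.0000,-1.0000)
R[2][0] = -1.0000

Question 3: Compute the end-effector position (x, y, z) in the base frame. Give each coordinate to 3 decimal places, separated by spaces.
after link 1: o_1 = (-3.5355, -3.5355, 2.0000)
after link 2: o_2 = (-3.5355, -3.5355, -1.0000)
after link 3: o_3 = (-6.3640, -0.7071, -4.0000)

-6.364 -0.707 -4.000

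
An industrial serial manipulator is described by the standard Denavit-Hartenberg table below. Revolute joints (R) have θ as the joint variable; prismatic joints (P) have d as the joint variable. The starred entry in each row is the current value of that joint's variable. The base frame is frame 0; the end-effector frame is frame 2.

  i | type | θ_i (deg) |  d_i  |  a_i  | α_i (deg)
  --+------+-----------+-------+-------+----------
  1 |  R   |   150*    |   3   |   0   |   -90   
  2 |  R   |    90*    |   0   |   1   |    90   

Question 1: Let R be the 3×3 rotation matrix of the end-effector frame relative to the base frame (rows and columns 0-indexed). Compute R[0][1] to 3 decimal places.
End-effector y-axis (col 1 of R) = (-0.5000,-0.8660,0.0000)
R[0][1] = -0.5000

-0.500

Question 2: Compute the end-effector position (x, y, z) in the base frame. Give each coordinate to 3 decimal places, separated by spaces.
after link 1: o_1 = (0.0000, 0.0000, 3.0000)
after link 2: o_2 = (-0.0000, -0.0000, 2.0000)

-0.000 -0.000 2.000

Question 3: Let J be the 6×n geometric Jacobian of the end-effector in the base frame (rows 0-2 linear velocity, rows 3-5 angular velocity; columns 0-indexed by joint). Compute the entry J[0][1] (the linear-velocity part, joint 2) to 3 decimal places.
0.866

axis z_1 = (-0.5000,-0.8660,0.0000); lever o_n−o_1 = (-0.0000,-0.0000,-1.0000)
cross product → J_v[:, 1] = (0.8660,-0.5000,-0.0000)
J_ω[:, 1] = z_1
entry J[0][1] = 0.8660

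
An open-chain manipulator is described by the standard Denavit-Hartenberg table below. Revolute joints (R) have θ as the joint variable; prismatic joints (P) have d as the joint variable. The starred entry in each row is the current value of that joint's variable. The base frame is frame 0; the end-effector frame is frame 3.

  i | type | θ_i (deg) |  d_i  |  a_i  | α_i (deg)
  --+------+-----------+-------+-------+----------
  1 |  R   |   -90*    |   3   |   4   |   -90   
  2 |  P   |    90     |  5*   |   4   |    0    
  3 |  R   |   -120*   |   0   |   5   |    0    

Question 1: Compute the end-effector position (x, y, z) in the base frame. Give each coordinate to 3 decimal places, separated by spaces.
5.000 -8.330 1.500

after link 1: o_1 = (0.0000, -4.0000, 3.0000)
after link 2: o_2 = (5.0000, -4.0000, -1.0000)
after link 3: o_3 = (5.0000, -8.3301, 1.5000)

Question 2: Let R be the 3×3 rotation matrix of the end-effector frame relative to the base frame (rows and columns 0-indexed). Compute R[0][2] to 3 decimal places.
End-effector z-axis (col 2 of R) = (1.0000,0.0000,0.0000)
R[0][2] = 1.0000

1.000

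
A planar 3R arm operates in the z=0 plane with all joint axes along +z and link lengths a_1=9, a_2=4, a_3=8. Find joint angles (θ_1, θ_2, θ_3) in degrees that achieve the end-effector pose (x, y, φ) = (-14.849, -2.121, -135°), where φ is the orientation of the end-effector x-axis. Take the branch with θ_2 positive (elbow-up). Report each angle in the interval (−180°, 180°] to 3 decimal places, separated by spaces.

134.997 90.002 0.001

wrist centre = target − a_3·(cos φ, sin φ) = (-9.1921, 3.5359)
cos θ_2 = (96.9978−9²−4²)/(2·9·4) = -0.0000; θ_2 = 90.0017° (elbow-up)
β = atan2(3.5359,-9.1921) = 158.9602°; ψ = atan2(4.0000,8.9999) = 23.9628°
θ_1 = β − ψ = 134.9975°
θ_3 = φ − θ_1 − θ_2 = 0.0008° (wrapped to (-180°,180°])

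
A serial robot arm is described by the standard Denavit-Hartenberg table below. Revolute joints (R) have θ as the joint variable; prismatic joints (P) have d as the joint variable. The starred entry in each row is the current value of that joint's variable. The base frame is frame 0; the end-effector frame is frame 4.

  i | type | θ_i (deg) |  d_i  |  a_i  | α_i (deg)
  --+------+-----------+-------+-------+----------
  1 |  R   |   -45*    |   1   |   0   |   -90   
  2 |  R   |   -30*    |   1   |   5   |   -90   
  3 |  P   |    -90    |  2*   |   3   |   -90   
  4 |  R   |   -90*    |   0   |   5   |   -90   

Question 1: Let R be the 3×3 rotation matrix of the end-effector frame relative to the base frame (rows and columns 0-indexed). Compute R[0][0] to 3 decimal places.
End-effector x-axis (col 0 of R) = (0.3536,-0.3536,-0.8660)
R[0][0] = 0.3536

0.354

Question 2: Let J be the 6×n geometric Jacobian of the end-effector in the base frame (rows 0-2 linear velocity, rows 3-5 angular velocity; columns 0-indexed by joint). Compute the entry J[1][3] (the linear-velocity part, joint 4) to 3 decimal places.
axis z_3 = (0.6124,-0.6124,0.5000); lever o_n−o_3 = (1.7678,-1.7678,-4.3301)
cross product → J_v[:, 3] = (3.5355,3.5355,0.0000)
J_ω[:, 3] = z_3
entry J[1][3] = 3.5355

3.536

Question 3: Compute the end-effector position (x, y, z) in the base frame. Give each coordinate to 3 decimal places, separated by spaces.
after link 1: o_1 = (0.0000, 0.0000, 1.0000)
after link 2: o_2 = (3.7690, -2.3548, 3.5000)
after link 3: o_3 = (6.5974, -0.9405, 1.7679)
after link 4: o_4 = (8.3652, -2.7083, -2.5622)

8.365 -2.708 -2.562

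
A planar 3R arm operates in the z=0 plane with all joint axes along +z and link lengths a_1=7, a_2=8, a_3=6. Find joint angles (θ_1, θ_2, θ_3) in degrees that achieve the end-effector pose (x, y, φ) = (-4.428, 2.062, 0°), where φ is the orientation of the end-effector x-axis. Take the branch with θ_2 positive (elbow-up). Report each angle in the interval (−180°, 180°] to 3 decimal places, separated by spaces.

119.999 90.003 149.998

wrist centre = target − a_3·(cos φ, sin φ) = (-10.4280, 2.0620)
cos θ_2 = (112.9950−7²−8²)/(2·7·8) = -0.0000; θ_2 = 90.0025° (elbow-up)
β = atan2(2.0620,-10.4280) = 168.8148°; ψ = atan2(8.0000,6.9996) = 48.8155°
θ_1 = β − ψ = 119.9993°
θ_3 = φ − θ_1 − θ_2 = 149.9982° (wrapped to (-180°,180°])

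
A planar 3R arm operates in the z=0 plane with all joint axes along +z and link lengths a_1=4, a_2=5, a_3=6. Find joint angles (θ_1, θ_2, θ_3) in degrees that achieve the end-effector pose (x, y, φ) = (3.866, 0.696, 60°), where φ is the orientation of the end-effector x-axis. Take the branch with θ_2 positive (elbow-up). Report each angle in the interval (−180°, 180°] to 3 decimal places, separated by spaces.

wrist centre = target − a_3·(cos φ, sin φ) = (0.8660, -4.5002)
cos θ_2 = (21.0013−4²−5²)/(2·4·5) = -0.5000; θ_2 = 119.9978° (elbow-up)
β = atan2(-4.5002,0.8660) = -79.1073°; ψ = atan2(4.3302,1.5002) = 70.8918°
θ_1 = β − ψ = -149.9991°
θ_3 = φ − θ_1 − θ_2 = 90.0013° (wrapped to (-180°,180°])

-149.999 119.998 90.001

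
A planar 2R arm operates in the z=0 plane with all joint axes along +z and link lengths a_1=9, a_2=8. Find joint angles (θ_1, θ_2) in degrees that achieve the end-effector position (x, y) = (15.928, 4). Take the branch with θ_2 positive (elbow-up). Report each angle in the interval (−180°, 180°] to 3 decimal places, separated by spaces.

-0.002 30.005

cos θ_2 = (269.7012−9²−8²)/(2·9·8) = 0.8660; θ_2 = 30.0052° (elbow-up)
β = atan2(4.0000,15.9280) = 14.0972°; ψ = atan2(4.0006,15.9278) = 14.0994°
θ_1 = β − ψ = -0.0022°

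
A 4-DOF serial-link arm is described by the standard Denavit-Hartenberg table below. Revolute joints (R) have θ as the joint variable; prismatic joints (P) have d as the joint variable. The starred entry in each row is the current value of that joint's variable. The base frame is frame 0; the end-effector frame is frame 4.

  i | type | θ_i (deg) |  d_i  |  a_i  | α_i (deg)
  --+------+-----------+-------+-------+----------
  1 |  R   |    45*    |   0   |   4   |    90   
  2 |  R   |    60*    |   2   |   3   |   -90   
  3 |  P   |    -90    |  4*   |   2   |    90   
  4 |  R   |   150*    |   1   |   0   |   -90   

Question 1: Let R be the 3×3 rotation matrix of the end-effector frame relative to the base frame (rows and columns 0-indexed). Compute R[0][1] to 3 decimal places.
End-effector y-axis (col 1 of R) = (0.3536,0.3536,0.8660)
R[0][1] = 0.3536

0.354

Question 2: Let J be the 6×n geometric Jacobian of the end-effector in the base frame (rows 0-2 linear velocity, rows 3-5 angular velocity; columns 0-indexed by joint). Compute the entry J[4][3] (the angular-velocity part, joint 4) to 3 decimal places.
axis z_3 = (-0.3536,-0.3536,-0.8660); lever o_n−o_3 = (-0.3536,-0.3536,-0.8660)
cross product → J_v[:, 3] = (-0.0000,0.0000,-0.0000)
J_ω[:, 3] = z_3
entry J[4][3] = -0.3536

-0.354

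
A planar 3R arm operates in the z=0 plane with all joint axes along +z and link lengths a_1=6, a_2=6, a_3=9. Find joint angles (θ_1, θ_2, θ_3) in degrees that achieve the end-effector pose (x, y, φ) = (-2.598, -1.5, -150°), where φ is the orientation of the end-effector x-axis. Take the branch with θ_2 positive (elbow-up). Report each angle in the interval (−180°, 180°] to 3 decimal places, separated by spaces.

wrist centre = target − a_3·(cos φ, sin φ) = (5.1962, 3.0000)
cos θ_2 = (36.0008−6²−6²)/(2·6·6) = -0.5000; θ_2 = 119.9993° (elbow-up)
β = atan2(3.0000,5.1962) = 29.9996°; ψ = atan2(5.1962,3.0001) = 59.9996°
θ_1 = β − ψ = -30.0000°
θ_3 = φ − θ_1 − θ_2 = 120.0007° (wrapped to (-180°,180°])

-30.000 119.999 120.001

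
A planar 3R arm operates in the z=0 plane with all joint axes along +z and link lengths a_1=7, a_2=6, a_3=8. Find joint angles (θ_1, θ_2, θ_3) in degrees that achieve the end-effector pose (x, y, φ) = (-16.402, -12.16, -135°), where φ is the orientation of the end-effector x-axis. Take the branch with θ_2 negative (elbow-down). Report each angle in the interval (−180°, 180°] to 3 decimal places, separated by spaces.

-135.000 -29.996 29.996

wrist centre = target − a_3·(cos φ, sin φ) = (-10.7451, -6.5031)
cos θ_2 = (157.7491−7²−6²)/(2·7·6) = 0.8661; θ_2 = -29.9960° (elbow-down)
β = atan2(-6.5031,-10.7451) = -148.8170°; ψ = atan2(-2.9996,12.1964) = -13.8174°
θ_1 = β − ψ = -134.9996°
θ_3 = φ − θ_1 − θ_2 = 29.9956° (wrapped to (-180°,180°])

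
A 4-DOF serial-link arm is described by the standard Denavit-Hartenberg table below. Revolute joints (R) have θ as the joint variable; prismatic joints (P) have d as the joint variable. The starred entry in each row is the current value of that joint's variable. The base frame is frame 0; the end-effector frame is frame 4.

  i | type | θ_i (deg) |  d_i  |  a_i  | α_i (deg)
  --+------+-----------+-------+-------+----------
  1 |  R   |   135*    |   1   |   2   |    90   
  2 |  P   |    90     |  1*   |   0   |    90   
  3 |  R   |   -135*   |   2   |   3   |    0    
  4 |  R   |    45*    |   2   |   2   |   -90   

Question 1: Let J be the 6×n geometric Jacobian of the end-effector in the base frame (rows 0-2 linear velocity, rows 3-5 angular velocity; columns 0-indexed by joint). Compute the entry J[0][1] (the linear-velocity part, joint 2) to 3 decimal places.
prismatic axis z_1 = (0.7071,0.7071,0.0000)
J_v[:, 1] = z_1; J_ω[:, 1] = (0,0,0)
entry J[0][1] = 0.7071

0.707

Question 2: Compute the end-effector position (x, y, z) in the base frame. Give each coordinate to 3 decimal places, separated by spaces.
after link 1: o_1 = (-1.4142, 1.4142, 1.0000)
after link 2: o_2 = (-0.7071, 2.1213, 1.0000)
after link 3: o_3 = (-3.6213, 2.0355, -1.1213)
after link 4: o_4 = (-6.4497, 2.0355, -1.1213)

-6.450 2.036 -1.121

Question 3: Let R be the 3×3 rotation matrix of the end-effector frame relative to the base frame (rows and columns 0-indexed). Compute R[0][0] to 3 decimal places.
-0.707

End-effector x-axis (col 0 of R) = (-0.7071,-0.7071,0.0000)
R[0][0] = -0.7071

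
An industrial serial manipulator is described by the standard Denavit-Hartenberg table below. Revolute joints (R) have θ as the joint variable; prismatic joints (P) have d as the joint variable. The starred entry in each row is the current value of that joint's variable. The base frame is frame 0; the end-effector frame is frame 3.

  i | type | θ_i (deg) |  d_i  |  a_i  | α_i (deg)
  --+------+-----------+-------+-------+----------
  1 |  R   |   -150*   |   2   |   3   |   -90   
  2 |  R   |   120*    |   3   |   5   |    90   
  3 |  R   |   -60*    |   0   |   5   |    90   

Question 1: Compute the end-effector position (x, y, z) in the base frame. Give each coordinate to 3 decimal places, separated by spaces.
-0.016 1.527 -4.495

after link 1: o_1 = (-2.5981, -1.5000, 2.0000)
after link 2: o_2 = (1.0670, -2.8481, -2.3301)
after link 3: o_3 = (-0.0155, 1.5269, -4.4952)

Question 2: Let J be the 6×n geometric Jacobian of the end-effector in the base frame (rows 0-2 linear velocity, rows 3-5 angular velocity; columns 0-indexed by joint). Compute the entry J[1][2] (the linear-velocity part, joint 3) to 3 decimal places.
-1.083

axis z_2 = (-0.7500,-0.4330,-0.5000); lever o_n−o_2 = (-1.0825,4.3750,-2.1651)
cross product → J_v[:, 2] = (3.1250,-1.0825,-3.7500)
J_ω[:, 2] = z_2
entry J[1][2] = -1.0825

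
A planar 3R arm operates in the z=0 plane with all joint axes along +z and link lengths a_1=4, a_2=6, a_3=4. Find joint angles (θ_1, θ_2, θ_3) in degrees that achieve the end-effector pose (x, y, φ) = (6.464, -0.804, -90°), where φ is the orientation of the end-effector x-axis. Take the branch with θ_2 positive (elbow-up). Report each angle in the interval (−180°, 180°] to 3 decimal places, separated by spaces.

wrist centre = target − a_3·(cos φ, sin φ) = (6.4640, 3.1960)
cos θ_2 = (51.9977−4²−6²)/(2·4·6) = -0.0000; θ_2 = 90.0027° (elbow-up)
β = atan2(3.1960,6.4640) = 26.3092°; ψ = atan2(6.0000,3.9997) = 56.3118°
θ_1 = β − ψ = -30.0026°
θ_3 = φ − θ_1 − θ_2 = -150.0001° (wrapped to (-180°,180°])

-30.003 90.003 -150.000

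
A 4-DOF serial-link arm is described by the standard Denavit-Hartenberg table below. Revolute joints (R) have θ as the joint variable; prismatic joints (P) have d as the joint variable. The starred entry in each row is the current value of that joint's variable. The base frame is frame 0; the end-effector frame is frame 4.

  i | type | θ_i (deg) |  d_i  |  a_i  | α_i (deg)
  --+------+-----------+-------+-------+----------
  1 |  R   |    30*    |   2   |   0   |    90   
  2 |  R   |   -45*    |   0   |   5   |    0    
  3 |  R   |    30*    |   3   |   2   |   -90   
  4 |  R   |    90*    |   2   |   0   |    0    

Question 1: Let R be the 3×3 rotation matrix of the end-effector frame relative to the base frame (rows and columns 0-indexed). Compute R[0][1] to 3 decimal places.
-0.837

End-effector y-axis (col 1 of R) = (-0.8365,-0.4830,0.2588)
R[0][1] = -0.8365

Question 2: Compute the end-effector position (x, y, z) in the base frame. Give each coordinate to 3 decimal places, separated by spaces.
after link 1: o_1 = (0.0000, 0.0000, 2.0000)
after link 2: o_2 = (3.0619, 1.7678, -1.5355)
after link 3: o_3 = (6.2349, 0.1356, -2.0532)
after link 4: o_4 = (6.6832, 0.3944, -0.1213)

6.683 0.394 -0.121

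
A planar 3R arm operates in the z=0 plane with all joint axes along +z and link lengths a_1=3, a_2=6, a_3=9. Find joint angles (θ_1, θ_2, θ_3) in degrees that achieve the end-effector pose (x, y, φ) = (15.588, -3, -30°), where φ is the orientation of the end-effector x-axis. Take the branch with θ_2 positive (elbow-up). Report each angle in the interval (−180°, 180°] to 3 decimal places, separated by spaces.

-30.009 60.013 -60.004

wrist centre = target − a_3·(cos φ, sin φ) = (7.7938, 1.5000)
cos θ_2 = (62.9929−3²−6²)/(2·3·6) = 0.4998; θ_2 = 60.0131° (elbow-up)
β = atan2(1.5000,7.7938) = 10.8940°; ψ = atan2(5.1968,5.9988) = 40.9028°
θ_1 = β − ψ = -30.0087°
θ_3 = φ − θ_1 − θ_2 = -60.0044° (wrapped to (-180°,180°])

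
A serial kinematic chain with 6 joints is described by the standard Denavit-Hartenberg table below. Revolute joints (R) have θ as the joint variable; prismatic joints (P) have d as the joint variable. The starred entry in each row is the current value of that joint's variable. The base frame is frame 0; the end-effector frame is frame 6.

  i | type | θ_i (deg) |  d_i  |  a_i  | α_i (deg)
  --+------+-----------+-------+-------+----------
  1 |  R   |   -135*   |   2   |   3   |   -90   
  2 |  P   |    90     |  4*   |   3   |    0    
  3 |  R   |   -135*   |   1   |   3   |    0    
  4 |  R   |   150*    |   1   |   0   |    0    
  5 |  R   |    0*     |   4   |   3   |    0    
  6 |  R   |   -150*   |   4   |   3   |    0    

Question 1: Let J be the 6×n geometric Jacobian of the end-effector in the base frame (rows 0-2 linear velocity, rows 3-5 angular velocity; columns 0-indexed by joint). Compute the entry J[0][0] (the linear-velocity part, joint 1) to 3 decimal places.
axis z_0 = ẑ; lever o_n−o_0 = (5.3272,-14.4718,0.3449)
cross product → J_v[:, 0] = (14.4718,5.3272,-0.0000)
J_ω[:, 0] = z_0
entry J[0][0] = 14.4718

14.472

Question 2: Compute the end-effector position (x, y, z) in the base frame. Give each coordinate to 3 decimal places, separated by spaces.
5.327 -14.472 0.345

after link 1: o_1 = (-2.1213, -2.1213, 2.0000)
after link 2: o_2 = (0.7071, -4.9497, -1.0000)
after link 3: o_3 = (-0.0858, -7.1569, 1.1213)
after link 4: o_4 = (0.6213, -7.8640, 1.1213)
after link 5: o_5 = (3.9988, -10.1434, -1.7765)
after link 6: o_6 = (5.3272, -14.4718, 0.3449)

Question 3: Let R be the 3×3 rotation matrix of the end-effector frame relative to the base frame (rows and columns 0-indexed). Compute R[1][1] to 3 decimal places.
-0.500

End-effector y-axis (col 1 of R) = (-0.5000,-0.5000,-0.7071)
R[1][1] = -0.5000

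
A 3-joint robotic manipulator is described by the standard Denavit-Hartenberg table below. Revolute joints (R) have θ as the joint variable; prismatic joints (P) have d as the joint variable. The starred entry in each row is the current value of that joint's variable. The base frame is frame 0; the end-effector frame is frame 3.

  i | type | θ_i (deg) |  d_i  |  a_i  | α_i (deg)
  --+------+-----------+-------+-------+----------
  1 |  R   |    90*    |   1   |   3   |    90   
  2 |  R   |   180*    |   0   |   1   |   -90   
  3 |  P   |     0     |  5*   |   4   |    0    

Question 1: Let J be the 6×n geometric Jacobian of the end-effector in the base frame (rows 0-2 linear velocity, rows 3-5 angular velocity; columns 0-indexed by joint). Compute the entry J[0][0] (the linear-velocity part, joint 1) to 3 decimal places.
axis z_0 = ẑ; lever o_n−o_0 = (0.0000,-2.0000,-4.0000)
cross product → J_v[:, 0] = (2.0000,0.0000,-0.0000)
J_ω[:, 0] = z_0
entry J[0][0] = 2.0000

2.000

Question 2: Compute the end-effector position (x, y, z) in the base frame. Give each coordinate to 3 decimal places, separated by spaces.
0.000 -2.000 -4.000

after link 1: o_1 = (0.0000, 3.0000, 1.0000)
after link 2: o_2 = (0.0000, 2.0000, 1.0000)
after link 3: o_3 = (0.0000, -2.0000, -4.0000)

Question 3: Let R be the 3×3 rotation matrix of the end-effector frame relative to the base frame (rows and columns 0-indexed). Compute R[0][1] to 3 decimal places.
-1.000

End-effector y-axis (col 1 of R) = (-1.0000,0.0000,-0.0000)
R[0][1] = -1.0000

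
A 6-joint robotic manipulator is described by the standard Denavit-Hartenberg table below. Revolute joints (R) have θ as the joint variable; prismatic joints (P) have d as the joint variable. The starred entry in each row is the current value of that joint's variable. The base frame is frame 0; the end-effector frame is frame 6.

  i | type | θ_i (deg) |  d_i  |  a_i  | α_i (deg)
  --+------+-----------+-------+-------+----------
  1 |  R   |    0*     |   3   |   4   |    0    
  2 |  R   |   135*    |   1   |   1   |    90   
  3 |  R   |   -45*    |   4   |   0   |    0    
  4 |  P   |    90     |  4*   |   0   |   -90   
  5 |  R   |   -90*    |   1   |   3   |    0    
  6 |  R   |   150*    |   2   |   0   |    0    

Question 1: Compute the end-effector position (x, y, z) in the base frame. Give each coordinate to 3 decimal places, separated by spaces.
after link 1: o_1 = (4.0000, 0.0000, 3.0000)
after link 2: o_2 = (3.2929, 0.7071, 4.0000)
after link 3: o_3 = (6.1213, 3.5355, 4.0000)
after link 4: o_4 = (8.9497, 6.3640, 4.0000)
after link 5: o_5 = (11.5711, 7.9853, 4.7071)
after link 6: o_6 = (12.5711, 6.9853, 6.1213)

12.571 6.985 6.121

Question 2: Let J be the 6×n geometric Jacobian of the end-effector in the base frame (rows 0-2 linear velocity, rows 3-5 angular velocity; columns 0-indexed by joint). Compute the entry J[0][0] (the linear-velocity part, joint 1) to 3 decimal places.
axis z_0 = ẑ; lever o_n−o_0 = (12.5711,6.9853,6.1213)
cross product → J_v[:, 0] = (-6.9853,12.5711,0.0000)
J_ω[:, 0] = z_0
entry J[0][0] = -6.9853

-6.985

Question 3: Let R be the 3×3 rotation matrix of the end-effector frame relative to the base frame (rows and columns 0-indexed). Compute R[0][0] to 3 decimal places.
-0.862

End-effector x-axis (col 0 of R) = (-0.8624,-0.3624,0.3536)
R[0][0] = -0.8624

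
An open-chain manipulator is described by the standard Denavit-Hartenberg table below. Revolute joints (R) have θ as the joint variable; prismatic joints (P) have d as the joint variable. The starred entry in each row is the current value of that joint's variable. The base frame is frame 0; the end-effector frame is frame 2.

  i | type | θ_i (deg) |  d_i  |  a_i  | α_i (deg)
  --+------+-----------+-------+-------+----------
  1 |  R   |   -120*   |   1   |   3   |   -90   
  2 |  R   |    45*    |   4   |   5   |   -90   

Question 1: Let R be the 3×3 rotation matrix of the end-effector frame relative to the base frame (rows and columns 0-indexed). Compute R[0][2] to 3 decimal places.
0.354

End-effector z-axis (col 2 of R) = (0.3536,0.6124,-0.7071)
R[0][2] = 0.3536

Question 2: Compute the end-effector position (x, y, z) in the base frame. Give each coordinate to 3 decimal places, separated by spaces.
0.196 -7.660 -2.536

after link 1: o_1 = (-1.5000, -2.5981, 1.0000)
after link 2: o_2 = (0.1963, -7.6599, -2.5355)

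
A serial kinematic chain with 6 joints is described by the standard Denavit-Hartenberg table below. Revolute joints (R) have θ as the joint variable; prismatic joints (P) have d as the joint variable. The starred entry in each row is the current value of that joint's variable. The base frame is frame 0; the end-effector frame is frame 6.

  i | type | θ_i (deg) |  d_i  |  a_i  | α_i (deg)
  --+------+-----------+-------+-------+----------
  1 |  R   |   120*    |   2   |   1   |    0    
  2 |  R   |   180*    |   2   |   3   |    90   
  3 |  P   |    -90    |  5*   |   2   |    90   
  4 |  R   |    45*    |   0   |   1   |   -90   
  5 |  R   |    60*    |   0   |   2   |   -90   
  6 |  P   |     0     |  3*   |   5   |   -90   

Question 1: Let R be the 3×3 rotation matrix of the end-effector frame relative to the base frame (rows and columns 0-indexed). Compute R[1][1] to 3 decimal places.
End-effector y-axis (col 1 of R) = (-0.7803,0.1268,-0.6124)
R[1][1] = 0.1268

0.127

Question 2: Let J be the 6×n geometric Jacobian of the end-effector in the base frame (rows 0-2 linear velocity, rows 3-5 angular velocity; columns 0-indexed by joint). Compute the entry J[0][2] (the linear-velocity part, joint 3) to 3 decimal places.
prismatic axis z_2 = (-0.8660,-0.5000,0.0000)
J_v[:, 2] = z_2; J_ω[:, 2] = (0,0,0)
entry J[0][2] = -0.8660

-0.866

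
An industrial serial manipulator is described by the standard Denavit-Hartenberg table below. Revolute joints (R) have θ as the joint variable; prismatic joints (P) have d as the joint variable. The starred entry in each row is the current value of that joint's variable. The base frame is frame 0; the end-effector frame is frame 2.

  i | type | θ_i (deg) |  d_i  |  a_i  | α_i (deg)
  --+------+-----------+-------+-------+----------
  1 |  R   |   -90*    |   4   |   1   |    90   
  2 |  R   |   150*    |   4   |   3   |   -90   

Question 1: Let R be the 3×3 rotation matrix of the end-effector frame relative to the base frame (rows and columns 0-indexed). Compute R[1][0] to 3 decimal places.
0.866

End-effector x-axis (col 0 of R) = (-0.0000,0.8660,0.5000)
R[1][0] = 0.8660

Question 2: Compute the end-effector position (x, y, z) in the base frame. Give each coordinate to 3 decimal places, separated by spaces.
-4.000 1.598 5.500

after link 1: o_1 = (0.0000, -1.0000, 4.0000)
after link 2: o_2 = (-4.0000, 1.5981, 5.5000)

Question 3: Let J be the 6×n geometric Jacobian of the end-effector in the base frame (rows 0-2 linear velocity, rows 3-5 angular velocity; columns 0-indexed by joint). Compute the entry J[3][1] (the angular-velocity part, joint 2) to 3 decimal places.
-1.000

axis z_1 = (-1.0000,-0.0000,0.0000); lever o_n−o_1 = (-4.0000,2.5981,1.5000)
cross product → J_v[:, 1] = (-0.0000,1.5000,-2.5981)
J_ω[:, 1] = z_1
entry J[3][1] = -1.0000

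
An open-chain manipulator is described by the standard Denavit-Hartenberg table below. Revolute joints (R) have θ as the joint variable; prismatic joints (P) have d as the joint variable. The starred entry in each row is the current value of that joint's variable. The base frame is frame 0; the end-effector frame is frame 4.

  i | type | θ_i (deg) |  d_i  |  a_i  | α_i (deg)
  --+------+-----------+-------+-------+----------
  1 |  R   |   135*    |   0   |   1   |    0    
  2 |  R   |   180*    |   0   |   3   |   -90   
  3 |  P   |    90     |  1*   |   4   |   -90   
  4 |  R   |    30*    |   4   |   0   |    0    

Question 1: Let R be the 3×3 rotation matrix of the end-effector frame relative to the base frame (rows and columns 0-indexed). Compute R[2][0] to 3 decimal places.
End-effector x-axis (col 0 of R) = (-0.3536,-0.3536,-0.8660)
R[2][0] = -0.8660

-0.866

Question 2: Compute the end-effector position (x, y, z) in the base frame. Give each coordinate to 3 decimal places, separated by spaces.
after link 1: o_1 = (-0.7071, 0.7071, 0.0000)
after link 2: o_2 = (1.4142, -1.4142, 0.0000)
after link 3: o_3 = (2.1213, -0.7071, -4.0000)
after link 4: o_4 = (-0.7071, 2.1213, -4.0000)

-0.707 2.121 -4.000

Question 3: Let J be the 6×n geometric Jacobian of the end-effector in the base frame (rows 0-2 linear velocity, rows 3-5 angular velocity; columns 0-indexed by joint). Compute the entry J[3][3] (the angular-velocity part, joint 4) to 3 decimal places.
-0.707

axis z_3 = (-0.7071,0.7071,-0.0000); lever o_n−o_3 = (-2.8284,2.8284,0.0000)
cross product → J_v[:, 3] = (0.0000,0.0000,0.0000)
J_ω[:, 3] = z_3
entry J[3][3] = -0.7071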